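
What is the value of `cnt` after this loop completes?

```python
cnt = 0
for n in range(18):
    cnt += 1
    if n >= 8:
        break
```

Loop breaks when n reaches 8, cnt is 9
`cnt` takes the values: 0 → 1 → 2 → 3 → 4 → 5 → 6 → 7 → 8 → 9

Answer: 9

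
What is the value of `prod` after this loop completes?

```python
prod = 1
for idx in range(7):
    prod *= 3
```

3^7 = 2187
`prod` takes the values: 1 → 3 → 9 → 27 → 81 → 243 → 729 → 2187

Answer: 2187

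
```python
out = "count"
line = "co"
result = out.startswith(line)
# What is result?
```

Trace:
`out = "count"` → out = 'count'
`line = "co"` → line = 'co'
`result = out.startswith(line)` → result = True
So result = True

Answer: True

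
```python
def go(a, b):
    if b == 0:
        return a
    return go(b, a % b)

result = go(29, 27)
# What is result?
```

go(29, 27) -> go(27, 2) -> go(2, 1) -> go(1, 0) -> 1

Answer: 1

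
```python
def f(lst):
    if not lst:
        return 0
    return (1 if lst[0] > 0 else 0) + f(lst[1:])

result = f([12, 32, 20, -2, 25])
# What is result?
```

Count of positive elements in [12, 32, 20, -2, 25] = 4

Answer: 4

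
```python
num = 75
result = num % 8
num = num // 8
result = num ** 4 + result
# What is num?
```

Trace:
`num = 75` → num = 75
`result = num % 8` → result = 3
`num = num // 8` → num = 9
`result = num ** 4 + result` → result = 6564
So num = 9

Answer: 9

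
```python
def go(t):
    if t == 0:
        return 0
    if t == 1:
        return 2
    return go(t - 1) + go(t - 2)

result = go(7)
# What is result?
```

Build up from base cases: go(0)=0, go(1)=2, go(2)=2, go(3)=4, go(4)=6, go(5)=10, go(6)=16, ..., go(7)=26

Answer: 26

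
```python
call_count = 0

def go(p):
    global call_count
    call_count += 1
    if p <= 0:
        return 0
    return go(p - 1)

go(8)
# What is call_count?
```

Linear recursion stepping by 1: 9 calls from p=8 down to ≤0.

Answer: 9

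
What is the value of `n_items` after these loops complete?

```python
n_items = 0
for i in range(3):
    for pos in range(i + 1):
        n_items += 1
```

Triangle: 1 + 2 + ... + 3
`n_items` takes the values: 0 → 1 → 2 → 3 → 4 → 5 → 6

Answer: 6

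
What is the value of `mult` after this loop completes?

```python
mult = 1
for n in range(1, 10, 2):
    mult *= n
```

Product of 1, 3, 5, ... up to 9
`mult` takes the values: 1 → 3 → 15 → 105 → 945

Answer: 945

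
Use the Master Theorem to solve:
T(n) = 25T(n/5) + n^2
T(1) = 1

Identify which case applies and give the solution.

a=25, b=5, f(n)=n^2. log_5(25) = 2. Since c=2 = 2, Case 2 applies: T(n) = Θ(n^log_b(a) · log n) = O(n^2 log n).

Answer: O(n^2 log n) - Case 2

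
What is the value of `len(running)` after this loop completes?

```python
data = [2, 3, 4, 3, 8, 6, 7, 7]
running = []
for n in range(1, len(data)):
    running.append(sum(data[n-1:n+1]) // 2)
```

Number of 2-element averages
`running` takes the values: [] → [2] → [2, 3] → [2, 3, 3] → [2, 3, 3, 5] → [2, 3, 3, 5, 7] → [2, 3, 3, 5, 7, 6] → [2, 3, 3, 5, 7, 6, 7]
So `len(running)` = 7

Answer: 7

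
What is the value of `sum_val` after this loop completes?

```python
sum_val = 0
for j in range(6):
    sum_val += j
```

Sum of 0 to 5 = 15
`sum_val` takes the values: 0 → 1 → 3 → 6 → 10 → 15

Answer: 15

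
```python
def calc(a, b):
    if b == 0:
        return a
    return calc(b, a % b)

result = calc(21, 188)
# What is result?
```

calc(21, 188) -> calc(188, 21) -> calc(21, 20) -> calc(20, 1) -> calc(1, 0) -> 1

Answer: 1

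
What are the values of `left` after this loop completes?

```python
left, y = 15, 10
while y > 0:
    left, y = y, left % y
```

GCD of 15 and 10
`left` takes the values: 15 → 10 → 5

Answer: 5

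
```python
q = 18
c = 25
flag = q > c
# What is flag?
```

Trace:
`q = 18` → q = 18
`c = 25` → c = 25
`flag = q > c` → flag = False
So flag = False

Answer: False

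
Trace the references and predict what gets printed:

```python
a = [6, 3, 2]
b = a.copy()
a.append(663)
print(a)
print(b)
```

Key concept: list.copy() creates independent copy.
Step by step:
`a = [6, 3, 2]` → a = [6, 3, 2]
`b = a.copy()` → b = [6, 3, 2]
`a.append(663)` → a = [6, 3, 2, 663]
`print(a)` → prints [6, 3, 2, 663]
`print(b)` → prints [6, 3, 2]

Answer:
[6, 3, 2, 663]
[6, 3, 2]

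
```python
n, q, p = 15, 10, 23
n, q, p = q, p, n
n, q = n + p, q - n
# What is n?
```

Trace:
`n, q, p = 15, 10, 23` → n = 15; q = 10; p = 23
`n, q, p = q, p, n` → n = 10; q = 23; p = 15
`n, q = n + p, q - n` → n = 25; q = 13
So n = 25

Answer: 25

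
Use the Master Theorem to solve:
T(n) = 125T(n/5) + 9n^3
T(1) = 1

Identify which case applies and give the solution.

a=125, b=5, f(n)=9n^3. log_5(125) = 3. Since c=3 = 3, Case 2 applies: T(n) = Θ(n^log_b(a) · log n) = O(n^3 log n).

Answer: O(n^3 log n) - Case 2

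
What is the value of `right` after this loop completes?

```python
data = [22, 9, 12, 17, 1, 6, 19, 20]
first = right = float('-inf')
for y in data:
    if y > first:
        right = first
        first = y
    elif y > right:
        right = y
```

Second largest (with repeats) in [22, 9, 12, 17, 1, 6, 19, 20]
`right` takes the values: -inf → 9 → 12 → 17 → 19 → 20

Answer: 20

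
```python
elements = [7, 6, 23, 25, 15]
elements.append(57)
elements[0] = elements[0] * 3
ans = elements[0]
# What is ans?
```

Trace:
`elements = [7, 6, 23, 25, 15]` → elements = [7, 6, 23, 25, 15]
`elements.append(57)` → elements = [7, 6, 23, 25, 15, 57]
`elements[0] = elements[0] * 3` → elements = [21, 6, 23, 25, 15, 57]
`ans = elements[0]` → ans = 21
So ans = 21

Answer: 21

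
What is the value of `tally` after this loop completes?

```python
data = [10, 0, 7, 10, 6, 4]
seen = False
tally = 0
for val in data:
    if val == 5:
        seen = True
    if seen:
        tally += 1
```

Count elements after first 5 in [10, 0, 7, 10, 6, 4]
`tally` takes the values: 0

Answer: 0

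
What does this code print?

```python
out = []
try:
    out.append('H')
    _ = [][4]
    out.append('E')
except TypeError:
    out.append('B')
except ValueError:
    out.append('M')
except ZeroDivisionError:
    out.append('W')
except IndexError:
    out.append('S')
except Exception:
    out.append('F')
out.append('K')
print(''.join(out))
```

Execution trace: 'H' (try body) → 'S' (except IndexError) → 'K' (after the try/except). Output: HSK

Answer: HSK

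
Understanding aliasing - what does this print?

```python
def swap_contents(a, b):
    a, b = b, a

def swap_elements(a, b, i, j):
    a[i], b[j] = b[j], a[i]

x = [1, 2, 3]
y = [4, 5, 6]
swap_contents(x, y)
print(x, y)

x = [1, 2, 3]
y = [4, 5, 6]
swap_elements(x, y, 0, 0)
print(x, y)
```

Key concept: parameter rebinding vs mutation.
Step by step:
`x = [1, 2, 3]` → x = [1, 2, 3]
`y = [4, 5, 6]` → y = [4, 5, 6]
`swap_contents(x, y)` → no visible change to tracked variables
`print(x, y)` → prints [1, 2, 3] [4, 5, 6]
`x = [1, 2, 3]` → x = [1, 2, 3]
`y = [4, 5, 6]` → y = [4, 5, 6]
`swap_elements(x, y, 0, 0)` → x = [4, 2, 3]; y = [1, 5, 6]
`print(x, y)` → prints [4, 2, 3] [1, 5, 6]

Answer:
[1, 2, 3] [4, 5, 6]
[4, 2, 3] [1, 5, 6]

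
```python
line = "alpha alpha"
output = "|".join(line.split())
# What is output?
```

Trace:
`line = "alpha alpha"` → line = 'alpha alpha'
`output = "|".join(line.split())` → output = 'alpha|alpha'
So output = 'alpha|alpha'

Answer: 'alpha|alpha'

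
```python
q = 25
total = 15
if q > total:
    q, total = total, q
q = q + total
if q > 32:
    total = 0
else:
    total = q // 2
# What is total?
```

Trace:
`q = 25` → q = 25
`total = 15` → total = 15
`if q > total: ...` → q > total is True → q = 15; total = 25
`q = q + total` → q = 40
`if q > 32: ...` → q > 32 is True → total = 0
So total = 0

Answer: 0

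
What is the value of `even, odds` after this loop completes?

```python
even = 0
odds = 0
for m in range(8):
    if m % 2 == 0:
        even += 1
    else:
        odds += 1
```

Count evens and odds in range(8)
`even, odds` takes the values: (0, 0) → (1, 0) → (1, 1) → (2, 1) → (2, 2) → (3, 2) → (3, 3) → (4, 3) → (4, 4)

Answer: 4, 4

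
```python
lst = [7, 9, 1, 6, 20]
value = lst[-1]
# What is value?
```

Trace:
`lst = [7, 9, 1, 6, 20]` → lst = [7, 9, 1, 6, 20]
`value = lst[-1]` → value = 20
So value = 20

Answer: 20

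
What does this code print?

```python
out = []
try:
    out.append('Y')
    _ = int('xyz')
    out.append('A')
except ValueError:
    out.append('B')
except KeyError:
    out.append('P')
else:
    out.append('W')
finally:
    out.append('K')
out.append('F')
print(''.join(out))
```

Execution trace: 'Y' (try body) → 'B' (except ValueError) → 'K' (finally) → 'F' (after the try/except). Output: YBKF

Answer: YBKF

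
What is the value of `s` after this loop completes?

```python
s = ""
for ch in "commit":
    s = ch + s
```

Reverse 'commit'
`s` takes the values: "" → "c" → "oc" → "moc" → "mmoc" → "immoc" → "timmoc"

Answer: "timmoc"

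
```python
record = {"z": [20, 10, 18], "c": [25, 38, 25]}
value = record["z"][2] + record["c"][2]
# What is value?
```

Trace:
`record = {"z": [20, 10, 18], "c": [25, 38, 25]}` → record = {'z': [20, 10, 18], 'c': [25, 38, 25]}
`value = record["z"][2] + record["c"][2]` → value = 43
So value = 43

Answer: 43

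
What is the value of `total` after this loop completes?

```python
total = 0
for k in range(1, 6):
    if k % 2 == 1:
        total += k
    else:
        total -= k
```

Add odd, subtract even
`total` takes the values: 0 → 1 → -1 → 2 → -2 → 3

Answer: 3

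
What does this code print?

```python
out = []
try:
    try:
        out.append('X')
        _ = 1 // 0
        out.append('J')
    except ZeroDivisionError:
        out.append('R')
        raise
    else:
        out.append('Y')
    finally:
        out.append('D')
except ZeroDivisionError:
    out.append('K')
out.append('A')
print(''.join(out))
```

Execution trace: 'X' (inner try body) → 'R' (inner except ZeroDivisionError) → 'D' (inner finally) → 'K' (outer except ZeroDivisionError) → 'A' (after the try/except). Output: XRDKA

Answer: XRDKA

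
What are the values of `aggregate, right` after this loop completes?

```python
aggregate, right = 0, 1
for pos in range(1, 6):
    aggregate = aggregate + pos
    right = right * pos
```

Sum and factorial of 1 to 5
`aggregate, right` takes the values: (0, 1) → (1, 1) → (3, 1) → (3, 2) → (6, 2) → (6, 6) → (10, 6) → (10, 24) → (15, 24) → (15, 120)

Answer: 15, 120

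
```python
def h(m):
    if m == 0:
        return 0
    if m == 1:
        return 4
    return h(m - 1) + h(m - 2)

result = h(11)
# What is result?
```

Build up from base cases: h(0)=0, h(1)=4, h(2)=4, h(3)=8, h(4)=12, h(5)=20, h(6)=32, ..., h(11)=356

Answer: 356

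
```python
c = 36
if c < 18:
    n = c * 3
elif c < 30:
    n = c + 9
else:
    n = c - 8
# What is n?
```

Trace:
`c = 36` → c = 36
`if c < 18: ...` → c < 18 is False, c < 30 is False, take else branch → n = 28
So n = 28

Answer: 28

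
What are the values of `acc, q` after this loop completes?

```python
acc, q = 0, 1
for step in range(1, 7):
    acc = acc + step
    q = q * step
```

Sum and factorial of 1 to 6
`acc, q` takes the values: (0, 1) → (1, 1) → (3, 1) → (3, 2) → (6, 2) → (6, 6) → (10, 6) → (10, 24) → (15, 24) → (15, 120) → (21, 120) → (21, 720)

Answer: 21, 720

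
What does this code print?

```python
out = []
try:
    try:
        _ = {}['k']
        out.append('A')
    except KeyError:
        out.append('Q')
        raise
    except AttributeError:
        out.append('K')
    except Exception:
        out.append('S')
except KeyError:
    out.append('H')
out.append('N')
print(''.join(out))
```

Execution trace: 'Q' (inner except KeyError) → 'H' (outer except KeyError) → 'N' (after the try/except). Output: QHN

Answer: QHN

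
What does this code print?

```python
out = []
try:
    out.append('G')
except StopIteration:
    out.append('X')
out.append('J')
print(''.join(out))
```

Execution trace: 'G' (try body, no exception) → 'J' (after the try/except). Output: GJ

Answer: GJ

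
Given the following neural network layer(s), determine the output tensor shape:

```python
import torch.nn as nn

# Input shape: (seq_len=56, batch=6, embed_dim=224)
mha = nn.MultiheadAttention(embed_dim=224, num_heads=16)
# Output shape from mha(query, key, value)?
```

Input: (56, 6, 224) -> Output: (56, 6, 224)

Answer: (56, 6, 224)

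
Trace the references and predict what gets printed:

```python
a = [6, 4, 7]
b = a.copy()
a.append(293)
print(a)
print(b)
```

Key concept: list.copy() creates independent copy.
Step by step:
`a = [6, 4, 7]` → a = [6, 4, 7]
`b = a.copy()` → b = [6, 4, 7]
`a.append(293)` → a = [6, 4, 7, 293]
`print(a)` → prints [6, 4, 7, 293]
`print(b)` → prints [6, 4, 7]

Answer:
[6, 4, 7, 293]
[6, 4, 7]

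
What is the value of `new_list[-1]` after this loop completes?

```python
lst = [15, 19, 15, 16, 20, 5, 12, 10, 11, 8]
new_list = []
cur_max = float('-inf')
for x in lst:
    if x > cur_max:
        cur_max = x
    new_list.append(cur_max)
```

Running max ends at 20
`new_list` takes the values: [] → [15] → [15, 19] → [15, 19, 19] → [15, 19, 19, 19] → [15, 19, 19, 19, 20] → [15, 19, 19, 19, 20, 20] → [15, 19, 19, 19, 20, 20, 20] → [15, 19, 19, 19, 20, 20, 20, 20] → [15, 19, 19, 19, 20, 20, 20, 20, 20] → [15, 19, 19, 19, 20, 20, 20, 20, 20, 20]
So `new_list[-1]` = 20

Answer: 20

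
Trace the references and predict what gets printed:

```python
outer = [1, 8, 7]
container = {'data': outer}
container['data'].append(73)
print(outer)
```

Key concept: dict holds reference to list.
Step by step:
`outer = [1, 8, 7]` → outer = [1, 8, 7]
`container = {'data': outer}` → container = {'data': [1, 8, 7]}
`container['data'].append(73)` → outer = [1, 8, 7, 73]; container = {'data': [1, 8, 7, 73]}
`print(outer)` → prints [1, 8, 7, 73]

Answer: [1, 8, 7, 73]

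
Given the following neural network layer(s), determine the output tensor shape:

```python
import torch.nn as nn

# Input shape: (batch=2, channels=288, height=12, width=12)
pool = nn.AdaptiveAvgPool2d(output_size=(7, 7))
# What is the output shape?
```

Input: (2, 288, 12, 12) -> Output: (2, 288, 7, 7)

Answer: (2, 288, 7, 7)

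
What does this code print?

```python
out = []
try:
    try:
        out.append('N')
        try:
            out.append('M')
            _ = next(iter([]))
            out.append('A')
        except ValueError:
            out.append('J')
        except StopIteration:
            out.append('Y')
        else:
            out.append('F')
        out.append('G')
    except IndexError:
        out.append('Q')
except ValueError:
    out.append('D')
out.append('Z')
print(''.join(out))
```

Execution trace: 'N' (try body) → 'M' (inner try body) → 'Y' (inner except StopIteration) → 'G' (try body, no exception) → 'Z' (after the try/except). Output: NMYGZ

Answer: NMYGZ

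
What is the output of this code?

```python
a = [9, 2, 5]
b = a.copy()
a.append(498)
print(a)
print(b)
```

Key concept: list.copy() creates independent copy.
Step by step:
`a = [9, 2, 5]` → a = [9, 2, 5]
`b = a.copy()` → b = [9, 2, 5]
`a.append(498)` → a = [9, 2, 5, 498]
`print(a)` → prints [9, 2, 5, 498]
`print(b)` → prints [9, 2, 5]

Answer:
[9, 2, 5, 498]
[9, 2, 5]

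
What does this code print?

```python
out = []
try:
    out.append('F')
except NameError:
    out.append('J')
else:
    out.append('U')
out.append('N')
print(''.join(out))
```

Execution trace: 'F' (try body, no exception) → 'U' (else) → 'N' (after the try/except). Output: FUN

Answer: FUN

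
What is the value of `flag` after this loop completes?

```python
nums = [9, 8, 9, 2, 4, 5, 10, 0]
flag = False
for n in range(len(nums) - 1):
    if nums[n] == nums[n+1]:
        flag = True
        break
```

Check consecutive duplicates in [9, 8, 9, 2, 4, 5, 10, 0]
`flag` takes the values: False

Answer: False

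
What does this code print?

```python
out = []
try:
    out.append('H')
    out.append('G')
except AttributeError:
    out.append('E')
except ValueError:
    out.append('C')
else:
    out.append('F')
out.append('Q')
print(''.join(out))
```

Execution trace: 'H' (try body) → 'G' (try body, no exception) → 'F' (else) → 'Q' (after the try/except). Output: HGFQ

Answer: HGFQ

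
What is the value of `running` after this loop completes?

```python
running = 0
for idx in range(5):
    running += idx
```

Sum of 0 to 4 = 10
`running` takes the values: 0 → 1 → 3 → 6 → 10

Answer: 10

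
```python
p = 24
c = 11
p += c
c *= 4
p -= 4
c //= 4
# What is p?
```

Trace:
`p = 24` → p = 24
`c = 11` → c = 11
`p += c` → p = 35
`c *= 4` → c = 44
`p -= 4` → p = 31
`c //= 4` → c = 11
So p = 31

Answer: 31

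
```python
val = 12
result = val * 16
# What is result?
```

Trace:
`val = 12` → val = 12
`result = val * 16` → result = 192
So result = 192

Answer: 192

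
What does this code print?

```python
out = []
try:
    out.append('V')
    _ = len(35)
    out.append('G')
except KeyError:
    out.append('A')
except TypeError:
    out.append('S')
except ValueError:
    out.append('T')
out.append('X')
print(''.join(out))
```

Execution trace: 'V' (try body) → 'S' (except TypeError) → 'X' (after the try/except). Output: VSX

Answer: VSX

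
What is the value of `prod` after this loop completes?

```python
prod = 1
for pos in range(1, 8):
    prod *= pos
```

7! = 5040
`prod` takes the values: 1 → 2 → 6 → 24 → 120 → 720 → 5040

Answer: 5040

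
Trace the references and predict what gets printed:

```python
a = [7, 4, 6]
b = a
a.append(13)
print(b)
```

Key concept: basic list aliasing.
Step by step:
`a = [7, 4, 6]` → a = [7, 4, 6]
`b = a` → b = [7, 4, 6] (same object as a)
`a.append(13)` → a = [7, 4, 6, 13] (same object as b); b = [7, 4, 6, 13] (same object as a)
`print(b)` → prints [7, 4, 6, 13]

Answer: [7, 4, 6, 13]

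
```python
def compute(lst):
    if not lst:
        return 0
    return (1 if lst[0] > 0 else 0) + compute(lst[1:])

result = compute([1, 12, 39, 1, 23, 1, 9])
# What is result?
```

Count of positive elements in [1, 12, 39, 1, 23, 1, 9] = 7

Answer: 7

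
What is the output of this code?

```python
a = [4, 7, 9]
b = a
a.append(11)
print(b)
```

Key concept: basic list aliasing.
Step by step:
`a = [4, 7, 9]` → a = [4, 7, 9]
`b = a` → b = [4, 7, 9] (same object as a)
`a.append(11)` → a = [4, 7, 9, 11] (same object as b); b = [4, 7, 9, 11] (same object as a)
`print(b)` → prints [4, 7, 9, 11]

Answer: [4, 7, 9, 11]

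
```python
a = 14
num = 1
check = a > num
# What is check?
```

Trace:
`a = 14` → a = 14
`num = 1` → num = 1
`check = a > num` → check = True
So check = True

Answer: True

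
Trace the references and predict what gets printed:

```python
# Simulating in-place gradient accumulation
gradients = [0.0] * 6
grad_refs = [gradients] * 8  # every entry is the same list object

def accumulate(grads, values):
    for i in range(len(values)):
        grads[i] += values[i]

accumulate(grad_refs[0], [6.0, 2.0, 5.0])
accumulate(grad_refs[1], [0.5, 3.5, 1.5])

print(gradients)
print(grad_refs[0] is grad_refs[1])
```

Key concept: gradient accumulation aliasing.
Step by step:
`gradients = [0.0] * 6` → gradients = [0.0, 0.0, 0.0, 0.0, 0.0, 0.0]
`grad_refs = [gradients] * 8` → grad_refs = [[0.0, 0.0, 0.0, 0.0, 0.0, 0.0], [0.0, 0.0, 0.0, 0.0, 0.0, 0.0], [0.0, 0.0, 0.0, 0.0, 0.0, 0.0], [0.0, 0.0, 0.0, 0.0, 0.0, 0.0], [0.0, 0.0, 0.0, 0.0, 0.0, 0.0], [0.0, 0.0, 0.0, 0.0, 0.0, 0.0], [0.0, 0.0, 0.0, 0.0, 0.0, 0.0], [0.0, 0.0, 0.0, 0.0, 0.0, 0.0]]
`accumulate(grad_refs[0], [6.0, 2.0, 5.0])` → gradients = [6.0, 2.0, 5.0, 0.0, 0.0, 0.0]; grad_refs = [[6.0, 2.0, 5.0, 0.0, 0.0, 0.0], [6.0, 2.0, 5.0, 0.0, 0.0, 0.0], [6.0, 2.0, 5.0, 0.0, 0.0, 0.0], [6.0, 2.0, 5.0, 0.0, 0.0, 0.0], [6.0, 2.0, 5.0, 0.0, 0.0, 0.0], [6.0, 2.0, 5.0, 0.0, 0.0, 0.0], [6.0, 2.0, 5.0, 0.0, 0.0, 0.0], [6.0, 2.0, 5.0, 0.0, 0.0, 0.0]]
`accumulate(grad_refs[1], [0.5, 3.5, 1.5])` → gradients = [6.5, 5.5, 6.5, 0.0, 0.0, 0.0]; grad_refs = [[6.5, 5.5, 6.5, 0.0, 0.0, 0.0], [6.5, 5.5, 6.5, 0.0, 0.0, 0.0], [6.5, 5.5, 6.5, 0.0, 0.0, 0.0], [6.5, 5.5, 6.5, 0.0, 0.0, 0.0], [6.5, 5.5, 6.5, 0.0, 0.0, 0.0], [6.5, 5.5, 6.5, 0.0, 0.0, 0.0], [6.5, 5.5, 6.5, 0.0, 0.0, 0.0], [6.5, 5.5, 6.5, 0.0, 0.0, 0.0]]
`print(gradients)` → prints [6.5, 5.5, 6.5, 0.0, 0.0, 0.0]
`print(grad_refs[0] is grad_refs[1])` → prints True

Answer:
[6.5, 5.5, 6.5, 0.0, 0.0, 0.0]
True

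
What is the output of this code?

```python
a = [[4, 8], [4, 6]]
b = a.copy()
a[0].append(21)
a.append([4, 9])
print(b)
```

Key concept: shallow copy with nested lists.
Step by step:
`a = [[4, 8], [4, 6]]` → a = [[4, 8], [4, 6]]
`b = a.copy()` → b = [[4, 8], [4, 6]]
`a[0].append(21)` → a = [[4, 8, 21], [4, 6]]; b = [[4, 8, 21], [4, 6]]
`a.append([4, 9])` → a = [[4, 8, 21], [4, 6], [4, 9]]
`print(b)` → prints [[4, 8, 21], [4, 6]]

Answer: [[4, 8, 21], [4, 6]]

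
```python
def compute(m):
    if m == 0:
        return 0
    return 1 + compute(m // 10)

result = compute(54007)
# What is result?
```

Count of digits of 54007: 5

Answer: 5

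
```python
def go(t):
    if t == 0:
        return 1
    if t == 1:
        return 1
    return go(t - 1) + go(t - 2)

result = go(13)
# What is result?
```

Build up from base cases: go(0)=1, go(1)=1, go(2)=2, go(3)=3, go(4)=5, go(5)=8, go(6)=13, ..., go(13)=377

Answer: 377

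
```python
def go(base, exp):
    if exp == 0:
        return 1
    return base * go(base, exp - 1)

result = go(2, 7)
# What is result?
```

go(2, 7) = 2 * 2 * 2 * 2 * 2 * 2 * 2 = 128

Answer: 128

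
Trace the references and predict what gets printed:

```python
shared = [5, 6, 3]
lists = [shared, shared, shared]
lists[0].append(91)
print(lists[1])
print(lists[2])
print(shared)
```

Key concept: list of same reference.
Step by step:
`shared = [5, 6, 3]` → shared = [5, 6, 3]
`lists = [shared, shared, shared]` → lists = [[5, 6, 3], [5, 6, 3], [5, 6, 3]]
`lists[0].append(91)` → shared = [5, 6, 3, 91]; lists = [[5, 6, 3, 91], [5, 6, 3, 91], [5, 6, 3, 91]]
`print(lists[1])` → prints [5, 6, 3, 91]
`print(lists[2])` → prints [5, 6, 3, 91]
`print(shared)` → prints [5, 6, 3, 91]

Answer:
[5, 6, 3, 91]
[5, 6, 3, 91]
[5, 6, 3, 91]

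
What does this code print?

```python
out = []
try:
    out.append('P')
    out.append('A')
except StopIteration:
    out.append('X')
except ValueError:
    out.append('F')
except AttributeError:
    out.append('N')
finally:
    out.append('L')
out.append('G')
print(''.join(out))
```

Execution trace: 'P' (try body) → 'A' (try body, no exception) → 'L' (finally) → 'G' (after the try/except). Output: PALG

Answer: PALG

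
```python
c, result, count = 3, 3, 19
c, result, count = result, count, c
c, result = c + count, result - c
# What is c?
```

Trace:
`c, result, count = 3, 3, 19` → c = 3; result = 3; count = 19
`c, result, count = result, count, c` → c = 3; result = 19; count = 3
`c, result = c + count, result - c` → c = 6; result = 16
So c = 6

Answer: 6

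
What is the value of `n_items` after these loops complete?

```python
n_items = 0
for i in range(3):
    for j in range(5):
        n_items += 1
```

3 * 5 = 15
`n_items` takes the values: 0 → 1 → 2 → 3 → 4 → 5 → 6 → 7 → 8 → 9 → 10 → 11 → 12 → 13 → 14 → 15

Answer: 15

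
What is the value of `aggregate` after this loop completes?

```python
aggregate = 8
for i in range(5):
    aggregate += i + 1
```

Start at 8, add 1 to 5 = 23
`aggregate` takes the values: 8 → 9 → 11 → 14 → 18 → 23

Answer: 23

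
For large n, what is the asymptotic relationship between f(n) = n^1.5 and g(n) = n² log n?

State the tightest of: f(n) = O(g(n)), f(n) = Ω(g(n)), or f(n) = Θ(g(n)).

n^1.5 vs n² log n: f(n) = O(g(n)) but not Ω(g(n)) — n² log n grows strictly faster than n^1.5.

Answer: f(n) = O(g(n)) but not Ω(g(n)) — n² log n grows strictly faster than n^1.5.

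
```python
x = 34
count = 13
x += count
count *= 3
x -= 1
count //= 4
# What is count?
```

Trace:
`x = 34` → x = 34
`count = 13` → count = 13
`x += count` → x = 47
`count *= 3` → count = 39
`x -= 1` → x = 46
`count //= 4` → count = 9
So count = 9

Answer: 9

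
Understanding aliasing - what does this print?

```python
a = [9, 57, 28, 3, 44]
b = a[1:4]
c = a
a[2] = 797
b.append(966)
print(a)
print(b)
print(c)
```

Key concept: slice vs alias.
Step by step:
`a = [9, 57, 28, 3, 44]` → a = [9, 57, 28, 3, 44]
`b = a[1:4]` → b = [57, 28, 3]
`c = a` → c = [9, 57, 28, 3, 44] (same object as a)
`a[2] = 797` → a = [9, 57, 797, 3, 44] (same object as c); c = [9, 57, 797, 3, 44] (same object as a)
`b.append(966)` → b = [57, 28, 3, 966]
`print(a)` → prints [9, 57, 797, 3, 44]
`print(b)` → prints [57, 28, 3, 966]
`print(c)` → prints [9, 57, 797, 3, 44]

Answer:
[9, 57, 797, 3, 44]
[57, 28, 3, 966]
[9, 57, 797, 3, 44]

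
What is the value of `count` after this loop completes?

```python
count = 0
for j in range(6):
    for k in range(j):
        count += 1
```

Triangle number: 0+1+2+...+5
`count` takes the values: 0 → 1 → 2 → 3 → 4 → 5 → 6 → 7 → 8 → 9 → 10 → 11 → 12 → 13 → 14 → 15

Answer: 15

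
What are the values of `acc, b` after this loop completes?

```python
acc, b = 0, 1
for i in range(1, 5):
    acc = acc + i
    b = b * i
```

Sum and factorial of 1 to 4
`acc, b` takes the values: (0, 1) → (1, 1) → (3, 1) → (3, 2) → (6, 2) → (6, 6) → (10, 6) → (10, 24)

Answer: 10, 24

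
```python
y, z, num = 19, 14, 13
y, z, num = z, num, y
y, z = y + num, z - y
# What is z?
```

Trace:
`y, z, num = 19, 14, 13` → y = 19; z = 14; num = 13
`y, z, num = z, num, y` → y = 14; z = 13; num = 19
`y, z = y + num, z - y` → y = 33; z = -1
So z = -1

Answer: -1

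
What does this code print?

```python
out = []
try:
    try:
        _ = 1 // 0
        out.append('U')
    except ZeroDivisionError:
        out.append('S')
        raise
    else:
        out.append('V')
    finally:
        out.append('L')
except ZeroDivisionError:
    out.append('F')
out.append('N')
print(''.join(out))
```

Execution trace: 'S' (inner except ZeroDivisionError) → 'L' (inner finally) → 'F' (outer except ZeroDivisionError) → 'N' (after the try/except). Output: SLFN

Answer: SLFN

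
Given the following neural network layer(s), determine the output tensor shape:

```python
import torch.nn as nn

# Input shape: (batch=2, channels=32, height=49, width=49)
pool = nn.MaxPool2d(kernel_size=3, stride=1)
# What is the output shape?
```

Input: (2, 32, 49, 49) -> Output: (2, 32, 47, 47)

Answer: (2, 32, 47, 47)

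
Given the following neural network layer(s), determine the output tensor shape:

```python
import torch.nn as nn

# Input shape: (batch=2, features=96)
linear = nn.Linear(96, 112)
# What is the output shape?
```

Input: (2, 96) -> Output: (2, 112)

Answer: (2, 112)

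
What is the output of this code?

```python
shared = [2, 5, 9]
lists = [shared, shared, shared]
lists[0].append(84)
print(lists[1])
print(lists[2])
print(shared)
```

Key concept: list of same reference.
Step by step:
`shared = [2, 5, 9]` → shared = [2, 5, 9]
`lists = [shared, shared, shared]` → lists = [[2, 5, 9], [2, 5, 9], [2, 5, 9]]
`lists[0].append(84)` → shared = [2, 5, 9, 84]; lists = [[2, 5, 9, 84], [2, 5, 9, 84], [2, 5, 9, 84]]
`print(lists[1])` → prints [2, 5, 9, 84]
`print(lists[2])` → prints [2, 5, 9, 84]
`print(shared)` → prints [2, 5, 9, 84]

Answer:
[2, 5, 9, 84]
[2, 5, 9, 84]
[2, 5, 9, 84]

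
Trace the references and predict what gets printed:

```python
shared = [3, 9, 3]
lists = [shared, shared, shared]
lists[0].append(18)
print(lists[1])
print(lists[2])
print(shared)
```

Key concept: list of same reference.
Step by step:
`shared = [3, 9, 3]` → shared = [3, 9, 3]
`lists = [shared, shared, shared]` → lists = [[3, 9, 3], [3, 9, 3], [3, 9, 3]]
`lists[0].append(18)` → shared = [3, 9, 3, 18]; lists = [[3, 9, 3, 18], [3, 9, 3, 18], [3, 9, 3, 18]]
`print(lists[1])` → prints [3, 9, 3, 18]
`print(lists[2])` → prints [3, 9, 3, 18]
`print(shared)` → prints [3, 9, 3, 18]

Answer:
[3, 9, 3, 18]
[3, 9, 3, 18]
[3, 9, 3, 18]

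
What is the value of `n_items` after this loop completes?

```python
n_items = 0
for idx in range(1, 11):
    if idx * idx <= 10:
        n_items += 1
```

Count numbers where idx² ≤ 10
`n_items` takes the values: 0 → 1 → 2 → 3

Answer: 3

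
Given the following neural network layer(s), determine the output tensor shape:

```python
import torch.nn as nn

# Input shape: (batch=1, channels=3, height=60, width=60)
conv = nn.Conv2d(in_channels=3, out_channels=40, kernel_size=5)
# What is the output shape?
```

Input: (1, 3, 60, 60) -> Output: (1, 40, 56, 56)

Answer: (1, 40, 56, 56)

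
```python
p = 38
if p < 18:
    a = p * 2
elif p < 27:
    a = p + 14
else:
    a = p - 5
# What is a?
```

Trace:
`p = 38` → p = 38
`if p < 18: ...` → p < 18 is False, p < 27 is False, take else branch → a = 33
So a = 33

Answer: 33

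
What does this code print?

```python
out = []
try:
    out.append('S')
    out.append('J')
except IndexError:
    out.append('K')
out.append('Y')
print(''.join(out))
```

Execution trace: 'S' (try body) → 'J' (try body, no exception) → 'Y' (after the try/except). Output: SJY

Answer: SJY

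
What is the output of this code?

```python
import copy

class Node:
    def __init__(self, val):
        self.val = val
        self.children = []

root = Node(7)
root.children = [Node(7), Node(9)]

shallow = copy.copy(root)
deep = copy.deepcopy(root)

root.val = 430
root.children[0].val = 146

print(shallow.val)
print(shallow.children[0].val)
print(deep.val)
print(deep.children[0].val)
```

Key concept: deep copy with custom objects.
Step by step:
`root = Node(7)` → root = Node(val=7, children=[])
`root.children = [Node(7), Node(9)]` → root = Node(val=7, children=[Node(val=7, children=[]), Node(val=9, children=[])])
`shallow = copy.copy(root)` → shallow = Node(val=7, children=[Node(val=7, children=[]), Node(val=9, children=[])])
`deep = copy.deepcopy(root)` → deep = Node(val=7, children=[Node(val=7, children=[]), Node(val=9, children=[])])
`root.val = 430` → root = Node(val=430, children=[Node(val=7, children=[]), Node(val=9, children=[])])
`root.children[0].val = 146` → root = Node(val=430, children=[Node(val=146, children=[]), Node(val=9, children=[])]); shallow = Node(val=7, children=[Node(val=146, children=[]), Node(val=9, children=[])])
`print(shallow.val)` → prints 7
`print(shallow.children[0].val)` → prints 146
`print(deep.val)` → prints 7
`print(deep.children[0].val)` → prints 7

Answer:
7
146
7
7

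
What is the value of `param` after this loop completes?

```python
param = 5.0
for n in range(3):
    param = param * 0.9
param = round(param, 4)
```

Exponential decay: 5.0 * 0.9^3
`param` takes the values: 5.0 → 4.5 → 4.05 → 3.645

Answer: 3.645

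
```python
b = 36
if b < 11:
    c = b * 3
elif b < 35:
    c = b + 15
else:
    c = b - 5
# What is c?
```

Trace:
`b = 36` → b = 36
`if b < 11: ...` → b < 11 is False, b < 35 is False, take else branch → c = 31
So c = 31

Answer: 31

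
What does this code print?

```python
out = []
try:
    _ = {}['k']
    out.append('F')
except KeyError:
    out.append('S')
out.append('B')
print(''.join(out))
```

Execution trace: 'S' (except KeyError) → 'B' (after the try/except). Output: SB

Answer: SB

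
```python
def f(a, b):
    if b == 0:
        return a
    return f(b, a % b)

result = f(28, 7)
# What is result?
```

f(28, 7) -> f(7, 0) -> 7

Answer: 7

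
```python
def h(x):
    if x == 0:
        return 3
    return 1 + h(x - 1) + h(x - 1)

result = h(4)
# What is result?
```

h(x) = 1 + 2·h(x-1), h(0)=3. Closed form: (3+1)·2^4 - 1 = 63.

Answer: 63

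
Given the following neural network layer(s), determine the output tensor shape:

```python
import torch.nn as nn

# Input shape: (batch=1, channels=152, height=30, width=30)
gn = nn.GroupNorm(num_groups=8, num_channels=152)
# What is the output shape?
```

Input: (1, 152, 30, 30) -> Output: (1, 152, 30, 30)

Answer: (1, 152, 30, 30)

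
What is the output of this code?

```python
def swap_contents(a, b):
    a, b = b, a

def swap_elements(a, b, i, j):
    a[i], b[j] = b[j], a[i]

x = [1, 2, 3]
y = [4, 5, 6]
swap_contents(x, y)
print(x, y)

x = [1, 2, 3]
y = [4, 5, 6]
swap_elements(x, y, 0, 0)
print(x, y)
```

Key concept: parameter rebinding vs mutation.
Step by step:
`x = [1, 2, 3]` → x = [1, 2, 3]
`y = [4, 5, 6]` → y = [4, 5, 6]
`swap_contents(x, y)` → no visible change to tracked variables
`print(x, y)` → prints [1, 2, 3] [4, 5, 6]
`x = [1, 2, 3]` → x = [1, 2, 3]
`y = [4, 5, 6]` → y = [4, 5, 6]
`swap_elements(x, y, 0, 0)` → x = [4, 2, 3]; y = [1, 5, 6]
`print(x, y)` → prints [4, 2, 3] [1, 5, 6]

Answer:
[1, 2, 3] [4, 5, 6]
[4, 2, 3] [1, 5, 6]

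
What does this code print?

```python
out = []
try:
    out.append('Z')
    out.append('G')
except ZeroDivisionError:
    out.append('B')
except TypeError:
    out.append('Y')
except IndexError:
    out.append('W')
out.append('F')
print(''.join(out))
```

Execution trace: 'Z' (try body) → 'G' (try body, no exception) → 'F' (after the try/except). Output: ZGF

Answer: ZGF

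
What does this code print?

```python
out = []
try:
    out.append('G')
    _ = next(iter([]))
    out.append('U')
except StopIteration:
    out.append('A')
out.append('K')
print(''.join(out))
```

Execution trace: 'G' (try body) → 'A' (except StopIteration) → 'K' (after the try/except). Output: GAK

Answer: GAK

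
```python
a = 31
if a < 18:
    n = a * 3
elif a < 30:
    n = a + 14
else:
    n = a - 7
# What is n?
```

Trace:
`a = 31` → a = 31
`if a < 18: ...` → a < 18 is False, a < 30 is False, take else branch → n = 24
So n = 24

Answer: 24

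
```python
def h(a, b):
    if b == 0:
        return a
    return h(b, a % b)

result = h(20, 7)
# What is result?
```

h(20, 7) -> h(7, 6) -> h(6, 1) -> h(1, 0) -> 1

Answer: 1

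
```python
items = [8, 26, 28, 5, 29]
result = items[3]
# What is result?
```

Trace:
`items = [8, 26, 28, 5, 29]` → items = [8, 26, 28, 5, 29]
`result = items[3]` → result = 5
So result = 5

Answer: 5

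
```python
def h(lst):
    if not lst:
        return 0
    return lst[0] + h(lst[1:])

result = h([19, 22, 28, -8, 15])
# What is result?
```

19 + 22 + 28 + (-8) + 15 + 0 = 76

Answer: 76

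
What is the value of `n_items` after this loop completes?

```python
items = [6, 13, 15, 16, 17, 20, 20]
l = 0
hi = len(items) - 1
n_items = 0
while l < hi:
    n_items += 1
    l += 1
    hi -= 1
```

Iterations until pointers meet (list length 7)
`n_items` takes the values: 0 → 1 → 2 → 3

Answer: 3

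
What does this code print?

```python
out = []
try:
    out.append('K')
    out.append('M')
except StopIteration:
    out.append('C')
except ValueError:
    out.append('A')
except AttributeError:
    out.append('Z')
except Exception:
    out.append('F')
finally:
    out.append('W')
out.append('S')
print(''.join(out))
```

Execution trace: 'K' (try body) → 'M' (try body, no exception) → 'W' (finally) → 'S' (after the try/except). Output: KMWS

Answer: KMWS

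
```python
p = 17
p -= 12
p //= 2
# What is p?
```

Trace:
`p = 17` → p = 17
`p -= 12` → p = 5
`p //= 2` → p = 2
So p = 2

Answer: 2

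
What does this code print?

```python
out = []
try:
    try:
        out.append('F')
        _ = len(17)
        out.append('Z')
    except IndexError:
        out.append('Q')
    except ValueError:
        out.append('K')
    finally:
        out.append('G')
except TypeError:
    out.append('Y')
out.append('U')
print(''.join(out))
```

Execution trace: 'F' (try body) → 'G' (finally) → 'Y' (outer except TypeError) → 'U' (after the try/except). Output: FGYU

Answer: FGYU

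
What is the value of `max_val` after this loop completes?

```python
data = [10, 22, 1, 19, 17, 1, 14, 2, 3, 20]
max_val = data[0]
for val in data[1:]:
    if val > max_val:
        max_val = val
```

Maximum of [10, 22, 1, 19, 17, 1, 14, 2, 3, 20]
`max_val` takes the values: 10 → 22

Answer: 22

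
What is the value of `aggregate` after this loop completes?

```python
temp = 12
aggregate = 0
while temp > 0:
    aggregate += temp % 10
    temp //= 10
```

Sum digits of 12
`aggregate` takes the values: 0 → 2 → 3

Answer: 3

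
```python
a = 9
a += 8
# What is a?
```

Trace:
`a = 9` → a = 9
`a += 8` → a = 17
So a = 17

Answer: 17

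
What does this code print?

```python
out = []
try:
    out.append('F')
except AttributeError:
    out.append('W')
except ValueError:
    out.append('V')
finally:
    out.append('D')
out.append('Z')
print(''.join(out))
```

Execution trace: 'F' (try body, no exception) → 'D' (finally) → 'Z' (after the try/except). Output: FDZ

Answer: FDZ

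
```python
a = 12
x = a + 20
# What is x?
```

Trace:
`a = 12` → a = 12
`x = a + 20` → x = 32
So x = 32

Answer: 32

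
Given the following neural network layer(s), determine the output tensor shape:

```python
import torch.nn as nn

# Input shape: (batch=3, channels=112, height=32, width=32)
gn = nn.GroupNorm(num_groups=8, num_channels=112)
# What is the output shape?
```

Input: (3, 112, 32, 32) -> Output: (3, 112, 32, 32)

Answer: (3, 112, 32, 32)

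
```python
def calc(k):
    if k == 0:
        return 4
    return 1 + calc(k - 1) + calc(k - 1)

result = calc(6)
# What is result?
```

calc(k) = 1 + 2·calc(k-1), calc(0)=4. Closed form: (4+1)·2^6 - 1 = 319.

Answer: 319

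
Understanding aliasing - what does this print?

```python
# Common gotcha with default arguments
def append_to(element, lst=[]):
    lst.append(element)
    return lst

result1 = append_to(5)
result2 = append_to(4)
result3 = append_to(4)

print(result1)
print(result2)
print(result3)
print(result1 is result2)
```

Key concept: mutable default argument gotcha.
Step by step:
`result1 = append_to(5)` → result1 = [5]
`result2 = append_to(4)` → result1 = [5, 4] (same object as result2); result2 = [5, 4] (same object as result1)
`result3 = append_to(4)` → result1 = [5, 4, 4] (same object as result2, result3); result2 = [5, 4, 4] (same object as result1, result3); result3 = [5, 4, 4] (same object as result1, result2)
`print(result1)` → prints [5, 4, 4]
`print(result2)` → prints [5, 4, 4]
`print(result3)` → prints [5, 4, 4]
`print(result1 is result2)` → prints True

Answer:
[5, 4, 4]
[5, 4, 4]
[5, 4, 4]
True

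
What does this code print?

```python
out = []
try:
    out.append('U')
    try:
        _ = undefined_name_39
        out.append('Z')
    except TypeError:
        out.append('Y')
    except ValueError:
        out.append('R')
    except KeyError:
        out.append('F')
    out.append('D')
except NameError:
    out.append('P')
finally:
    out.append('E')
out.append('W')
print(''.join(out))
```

Execution trace: 'U' (try body) → 'P' (except NameError) → 'E' (finally) → 'W' (after the try/except). Output: UPEW

Answer: UPEW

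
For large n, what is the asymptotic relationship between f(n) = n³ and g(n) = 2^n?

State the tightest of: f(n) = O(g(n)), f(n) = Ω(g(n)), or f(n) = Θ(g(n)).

n³ vs 2^n: f(n) = O(g(n)) but not Ω(g(n)) — 2^n grows strictly faster than n³.

Answer: f(n) = O(g(n)) but not Ω(g(n)) — 2^n grows strictly faster than n³.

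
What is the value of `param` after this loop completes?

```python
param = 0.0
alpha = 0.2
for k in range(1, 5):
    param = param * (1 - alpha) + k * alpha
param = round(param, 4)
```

Moving average with lr=0.2
`param` takes the values: 0.0 → 0.2 → 0.56 → 1.048 → 1.6384

Answer: 1.6384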